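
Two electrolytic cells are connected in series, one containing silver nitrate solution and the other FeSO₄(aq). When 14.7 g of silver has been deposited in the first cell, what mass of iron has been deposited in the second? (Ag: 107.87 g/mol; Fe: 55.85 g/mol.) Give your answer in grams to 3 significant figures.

3.81 g

n(Ag) = 14.7 / 107.87 = 0.1363 mol
Ag⁺ + e⁻ → Ag, so n(e⁻) = 0.1363 mol
In series, the same 0.1363 mol of electrons flows through the second cell.
Fe²⁺ + 2e⁻ → Fe, so n(Fe) = 0.1363 / 2 = 0.06815 mol
m(Fe) = 0.06815 × 55.85 = 3.81 g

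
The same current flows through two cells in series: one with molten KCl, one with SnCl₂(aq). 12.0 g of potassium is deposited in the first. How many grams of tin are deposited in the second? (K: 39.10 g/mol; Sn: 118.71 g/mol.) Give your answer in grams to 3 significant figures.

n(K) = 12.0 / 39.10 = 0.3069 mol
K⁺ + e⁻ → K, so n(e⁻) = 0.3069 mol
Since the cells are in series, n(e⁻) in the Sn cell is also 0.3069 mol.
Sn²⁺ + 2e⁻ → Sn, so n(Sn) = 0.3069 / 2 = 0.1535 mol
m(Sn) = 0.1535 × 118.71 = 18.2 g

18.2 g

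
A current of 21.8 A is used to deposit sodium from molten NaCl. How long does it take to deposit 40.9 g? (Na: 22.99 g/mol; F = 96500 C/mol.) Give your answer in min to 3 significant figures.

n(Na) = 40.9 / 22.99 = 1.779 mol
Na⁺ + e⁻ → Na, so n(e⁻) = 1.779 mol
Q = 1.779 × 96500 = 1.717×10^5 C
t = Q / I = 1.717×10^5 / 21.8 = 7876 s = 131 min

131 min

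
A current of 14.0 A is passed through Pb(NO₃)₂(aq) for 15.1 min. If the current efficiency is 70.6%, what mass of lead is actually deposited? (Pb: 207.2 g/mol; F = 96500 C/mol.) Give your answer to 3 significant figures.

9.61 g

Q = 14.0 × 906 = 12680 C
n(e⁻) = 12680 / 96500 = 0.1314 mol
Pb²⁺ + 2e⁻ → Pb, so theoretical m(Pb) = 0.06570 × 207.2 = 13.61 g
Actual mass = 70.6% × 13.61 = 9.61 g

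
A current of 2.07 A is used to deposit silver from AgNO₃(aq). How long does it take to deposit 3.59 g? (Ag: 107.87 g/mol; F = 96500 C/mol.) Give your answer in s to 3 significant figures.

1550 s

n(Ag) = 3.59 / 107.87 = 0.03328 mol
Ag⁺ + e⁻ → Ag, so n(e⁻) = 0.03328 mol
Q = 0.03328 × 96500 = 3212 C
t = Q / I = 3212 / 2.07 = 1552 s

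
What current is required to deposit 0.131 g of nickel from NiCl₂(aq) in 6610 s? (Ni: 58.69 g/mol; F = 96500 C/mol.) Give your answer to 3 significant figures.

0.0652 A

n(Ni) = 0.131 / 58.69 = 0.002232 mol
Ni²⁺ + 2e⁻ → Ni, so n(e⁻) = 2 × 0.002232 = 0.004464 mol
Q = 0.004464 × 96500 = 430.8 C
I = Q / t = 430.8 / 6610 s = 0.0652 A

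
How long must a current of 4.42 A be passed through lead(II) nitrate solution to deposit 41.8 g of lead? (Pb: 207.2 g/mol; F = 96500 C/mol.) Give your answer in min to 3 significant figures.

147 min

n(Pb) = 41.8 / 207.2 = 0.2017 mol
Pb²⁺ + 2e⁻ → Pb, so n(e⁻) = 2 × 0.2017 = 0.4034 mol
Q = 0.4034 × 96500 = 38930 C
t = Q / I = 38930 / 4.42 = 8808 s = 147 min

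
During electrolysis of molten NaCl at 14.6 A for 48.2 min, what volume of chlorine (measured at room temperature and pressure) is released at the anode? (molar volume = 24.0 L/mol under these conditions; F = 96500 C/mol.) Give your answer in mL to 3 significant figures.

Q = It = 14.6 × 2892 = 42220 C
n(e⁻) = Q/F = 42220/96500 = 0.4375 mol
2Cl⁻ → Cl₂ + 2e⁻, so n(Cl₂) = 0.4375 / 2 = 0.2188 mol
V = 0.2188 × 24.0 = 5.251 L
= 5250 mL

5250 mL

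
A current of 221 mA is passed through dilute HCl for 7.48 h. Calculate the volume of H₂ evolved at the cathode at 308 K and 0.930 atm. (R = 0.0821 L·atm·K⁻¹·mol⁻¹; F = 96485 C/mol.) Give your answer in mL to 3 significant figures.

Charge passed = 0.221 × 26928 = 5951 C
Moles of electrons = 5951 / 96485 = 0.06168 mol
2H⁺ + 2e⁻ → H₂, so n(H₂) = 0.06168 / 2 = 0.03084 mol
V = nRT/P = 0.03084 × 0.0821 × 308 / 0.930 = 0.8385 L
= 839 mL

839 mL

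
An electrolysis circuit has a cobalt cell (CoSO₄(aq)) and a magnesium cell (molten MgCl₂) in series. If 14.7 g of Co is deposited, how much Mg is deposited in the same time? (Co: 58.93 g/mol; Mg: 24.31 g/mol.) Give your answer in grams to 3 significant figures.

6.06 g

n(Co) = 14.7 / 58.93 = 0.2494 mol
Co²⁺ + 2e⁻ → Co, so n(e⁻) = 2 × 0.2494 = 0.4988 mol
In series, the same 0.4988 mol of electrons flows through the second cell.
Mg²⁺ + 2e⁻ → Mg, so n(Mg) = 0.4988 / 2 = 0.2494 mol
m(Mg) = 0.2494 × 24.31 = 6.06 g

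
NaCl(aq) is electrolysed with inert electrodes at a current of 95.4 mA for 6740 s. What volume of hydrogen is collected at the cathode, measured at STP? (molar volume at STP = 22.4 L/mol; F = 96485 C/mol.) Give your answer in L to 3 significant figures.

0.0746 L

Q = It = 0.0954 × 6740 = 643.0 C
n(e⁻) = 643.0 / 96485 = 0.006664 mol
2H⁺ + 2e⁻ → H₂, so n(H₂) = 0.006664 / 2 = 0.003332 mol
V = 0.003332 × 22.4 = 0.07464 L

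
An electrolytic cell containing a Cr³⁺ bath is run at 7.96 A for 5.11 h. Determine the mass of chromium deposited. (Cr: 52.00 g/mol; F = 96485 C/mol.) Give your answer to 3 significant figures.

Q = It = 7.96 × 18396 = 1.464×10^5 C
n(e⁻) = Q/F = 1.464×10^5/96485 = 1.517 mol
Cr³⁺ + 3e⁻ → Cr, so n(Cr) = 1.517 / 3 = 0.5057 mol
m = 0.5057 × 52.00 = 26.3 g

26.3 g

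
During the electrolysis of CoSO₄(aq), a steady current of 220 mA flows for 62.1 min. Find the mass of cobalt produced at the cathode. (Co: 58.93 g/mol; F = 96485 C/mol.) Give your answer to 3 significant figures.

0.250 g

Q = 0.220 A × 3726 s = 819.7 C
n(e⁻) = Q/F = 819.7/96485 = 0.008496 mol
Co²⁺ + 2e⁻ → Co, so n(Co) = 0.008496 / 2 = 0.004248 mol
m = 0.004248 × 58.93 = 0.250 g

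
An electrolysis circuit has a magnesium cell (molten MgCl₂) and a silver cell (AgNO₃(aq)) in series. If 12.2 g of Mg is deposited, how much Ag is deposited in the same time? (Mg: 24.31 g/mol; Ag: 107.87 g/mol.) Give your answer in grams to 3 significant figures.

n(Mg) = 12.2 / 24.31 = 0.5019 mol
Mg²⁺ + 2e⁻ → Mg, so n(e⁻) = 2 × 0.5019 = 1.004 mol
In series, the same 1.004 mol of electrons flows through the second cell.
Ag⁺ + e⁻ → Ag, so n(Ag) = 1.004 mol
m(Ag) = 1.004 × 107.87 = 108 g

108 g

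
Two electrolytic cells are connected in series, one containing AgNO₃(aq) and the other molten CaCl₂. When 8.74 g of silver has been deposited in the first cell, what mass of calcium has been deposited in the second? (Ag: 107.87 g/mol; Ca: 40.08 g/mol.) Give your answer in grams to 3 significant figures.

n(Ag) = 8.74 / 107.87 = 0.08102 mol
Ag⁺ + e⁻ → Ag, so n(e⁻) = 0.08102 mol
Since the cells are in series, n(e⁻) in the Ca cell is also 0.08102 mol.
Ca²⁺ + 2e⁻ → Ca, so n(Ca) = 0.08102 / 2 = 0.04051 mol
m(Ca) = 0.04051 × 40.08 = 1.62 g

1.62 g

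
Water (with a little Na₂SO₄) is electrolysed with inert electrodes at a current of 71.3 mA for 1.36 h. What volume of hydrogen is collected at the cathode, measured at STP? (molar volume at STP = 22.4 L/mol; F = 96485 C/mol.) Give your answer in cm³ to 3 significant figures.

40.5 cm³

Q = It = 0.0713 × 4896 = 349.1 C
Moles of electrons = 349.1 / 96485 = 0.003618 mol
2H⁺ + 2e⁻ → H₂, so n(H₂) = 0.003618 / 2 = 0.001809 mol
V = 0.001809 × 22.4 = 0.04052 L
= 40.5 cm³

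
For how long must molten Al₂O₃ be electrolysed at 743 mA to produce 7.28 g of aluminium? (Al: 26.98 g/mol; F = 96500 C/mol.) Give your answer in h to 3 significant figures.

n(Al) = 7.28 / 26.98 = 0.2698 mol
Al³⁺ + 3e⁻ → Al, so n(e⁻) = 3 × 0.2698 = 0.8094 mol
Q = 0.8094 × 96500 = 78110 C
t = Q / I = 78110 / 0.743 = 1.051×10^5 s = 29.2 h

29.2 h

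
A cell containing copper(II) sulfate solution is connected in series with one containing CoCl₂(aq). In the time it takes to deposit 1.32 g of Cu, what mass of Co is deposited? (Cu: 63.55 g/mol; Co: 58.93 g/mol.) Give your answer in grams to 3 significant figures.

1.22 g

n(Cu) = 1.32 / 63.55 = 0.02077 mol
Cu²⁺ + 2e⁻ → Cu, so n(e⁻) = 2 × 0.02077 = 0.04154 mol
Since the cells are in series, n(e⁻) in the Co cell is also 0.04154 mol.
Co²⁺ + 2e⁻ → Co, so n(Co) = 0.04154 / 2 = 0.02077 mol
m(Co) = 0.02077 × 58.93 = 1.22 g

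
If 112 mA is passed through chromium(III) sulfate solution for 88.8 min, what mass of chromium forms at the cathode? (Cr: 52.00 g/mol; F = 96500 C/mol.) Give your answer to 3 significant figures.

0.107 g

Q = It = 0.112 × 5328 = 596.7 C
n(e⁻) = Q/F = 596.7/96500 = 0.006183 mol
Cr³⁺ + 3e⁻ → Cr, so n(Cr) = 0.006183 / 3 = 0.002061 mol
m = 0.002061 × 52.00 = 0.107 g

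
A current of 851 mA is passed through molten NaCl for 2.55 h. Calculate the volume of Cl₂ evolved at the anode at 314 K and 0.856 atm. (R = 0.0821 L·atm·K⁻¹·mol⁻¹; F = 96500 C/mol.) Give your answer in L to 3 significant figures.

Q = It = 0.851 × 9180 = 7812 C
Moles of electrons = 7812 / 96500 = 0.08095 mol
2Cl⁻ → Cl₂ + 2e⁻, so n(Cl₂) = 0.08095 / 2 = 0.04048 mol
V = nRT/P = 0.04048 × 0.0821 × 314 / 0.856 = 1.219 L

1.22 L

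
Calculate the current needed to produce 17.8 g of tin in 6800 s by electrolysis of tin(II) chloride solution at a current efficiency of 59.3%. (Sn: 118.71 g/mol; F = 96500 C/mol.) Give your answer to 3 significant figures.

n(Sn) = 17.8 / 118.71 = 0.1499 mol
Sn²⁺ + 2e⁻ → Sn, so n(e⁻) = 2 × 0.1499 = 0.2998 mol
Q = 0.2998 × 96500 / 0.593 = 48790 C
I = Q / t = 48790 / 6800 s = 7.18 A

7.18 A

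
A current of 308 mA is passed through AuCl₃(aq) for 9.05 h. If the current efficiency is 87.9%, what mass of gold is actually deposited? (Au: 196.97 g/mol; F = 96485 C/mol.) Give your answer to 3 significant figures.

Q = 0.308 × 32580 = 10030 C
n(e⁻) = 10030 / 96485 = 0.1040 mol
Au³⁺ + 3e⁻ → Au, so theoretical m(Au) = 0.03467 × 196.97 = 6.829 g
Actual mass = 87.9% × 6.829 = 6.00 g

6.00 g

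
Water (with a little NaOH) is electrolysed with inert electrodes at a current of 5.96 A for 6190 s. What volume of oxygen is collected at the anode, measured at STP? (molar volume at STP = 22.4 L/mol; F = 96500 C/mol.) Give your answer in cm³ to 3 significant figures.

Q = It = 5.96 × 6190 = 36890 C
n(e⁻) = Q/F = 36890/96500 = 0.3823 mol
2H₂O → O₂ + 4H⁺ + 4e⁻, so n(O₂) = 0.3823 / 4 = 0.09558 mol
V = 0.09558 × 22.4 = 2.141 L
= 2140 cm³

2140 cm³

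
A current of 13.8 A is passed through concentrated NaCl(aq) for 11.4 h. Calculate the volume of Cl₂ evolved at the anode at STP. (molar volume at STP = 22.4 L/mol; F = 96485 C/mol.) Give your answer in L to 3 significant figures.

65.7 L

Charge passed = 13.8 × 41040 = 5.664×10^5 C
Moles of electrons = 5.664×10^5 / 96485 = 5.870 mol
2Cl⁻ → Cl₂ + 2e⁻, so n(Cl₂) = 5.870 / 2 = 2.935 mol
V = 2.935 × 22.4 = 65.74 L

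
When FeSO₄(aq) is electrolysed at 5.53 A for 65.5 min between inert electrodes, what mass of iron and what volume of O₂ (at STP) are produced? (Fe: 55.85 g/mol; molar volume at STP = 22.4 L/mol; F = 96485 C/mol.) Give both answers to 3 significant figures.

6.29 g Fe; 1.26 L O₂

Q = 5.53 × 3930 = 21730 C; n(e⁻) = 21730 / 96485 = 0.2252 mol
Cathode: Fe²⁺ + 2e⁻ → Fe → n(Fe) = 0.2252/2 = 0.1126 mol → 6.29 g
Anode: 2H₂O → O₂ + 4H⁺ + 4e⁻ → n(O₂) = 0.2252/4 = 0.05630 mol → 1.26 L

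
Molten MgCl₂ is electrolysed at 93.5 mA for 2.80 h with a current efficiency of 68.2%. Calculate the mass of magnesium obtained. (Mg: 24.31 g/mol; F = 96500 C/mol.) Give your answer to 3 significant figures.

0.0810 g

Q = 0.0935 × 10080 = 942.5 C
n(e⁻) = 942.5 / 96500 = 0.009767 mol
Mg²⁺ + 2e⁻ → Mg, so theoretical m(Mg) = 0.004884 × 24.31 = 0.1187 g
Actual mass = 68.2% × 0.1187 = 0.0810 g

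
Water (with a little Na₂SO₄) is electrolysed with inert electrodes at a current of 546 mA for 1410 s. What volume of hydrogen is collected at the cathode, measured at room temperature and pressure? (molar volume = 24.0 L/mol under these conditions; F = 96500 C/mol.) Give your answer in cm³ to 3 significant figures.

Charge passed = 0.546 × 1410 = 769.9 C
n(e⁻) = 769.9 / 96500 = 0.007978 mol
2H⁺ + 2e⁻ → H₂, so n(H₂) = 0.007978 / 2 = 0.003989 mol
V = 0.003989 × 24.0 = 0.09574 L
= 95.7 cm³

95.7 cm³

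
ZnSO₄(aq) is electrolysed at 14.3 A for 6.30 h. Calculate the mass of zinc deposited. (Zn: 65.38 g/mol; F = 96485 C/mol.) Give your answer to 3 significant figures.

Q = It = 14.3 × 22680 = 3.243×10^5 C
n(e⁻) = 3.243×10^5 / 96485 = 3.361 mol
Zn²⁺ + 2e⁻ → Zn, so n(Zn) = 3.361 / 2 = 1.681 mol
m = 1.681 × 65.38 = 110 g

110 g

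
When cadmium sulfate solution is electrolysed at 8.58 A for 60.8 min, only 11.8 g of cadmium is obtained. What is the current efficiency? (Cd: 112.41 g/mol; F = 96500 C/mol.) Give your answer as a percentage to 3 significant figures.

64.7%

Q = 8.58 × 3648 = 31300 C
n(e⁻) = 31300 / 96500 = 0.3244 mol
Cd²⁺ + 2e⁻ → Cd, so theoretical n(Cd) = 0.1622 mol → 18.23 g
Efficiency = 11.8 / 18.23 = 0.6473 = 64.7%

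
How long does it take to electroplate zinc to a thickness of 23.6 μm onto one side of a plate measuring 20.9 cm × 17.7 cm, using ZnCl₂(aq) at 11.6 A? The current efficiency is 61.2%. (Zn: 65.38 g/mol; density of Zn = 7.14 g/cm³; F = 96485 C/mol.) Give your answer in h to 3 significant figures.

Plated area = 20.9 × 17.7 = 369.9 cm²
Volume = 369.9 × 23.6×10⁻⁴ cm = 0.8730 cm³
m(Zn) = 0.8730 × 7.14 = 6.233 g
n(Zn) = 6.233 / 65.38 = 0.09533 mol; n(e⁻) = 2 × 0.09533 = 0.1907 mol
Q = 0.1907 × 96485 / 0.612 = 30060 C
t = 30060 / 11.6 = 2591 s = 0.720 h

0.720 h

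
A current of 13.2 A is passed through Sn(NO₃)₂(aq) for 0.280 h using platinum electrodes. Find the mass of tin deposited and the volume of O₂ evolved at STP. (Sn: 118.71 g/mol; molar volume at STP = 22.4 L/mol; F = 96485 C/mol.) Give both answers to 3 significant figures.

8.19 g Sn; 0.772 L O₂

Q = 13.2 × 1008 = 13310 C; n(e⁻) = 13310 / 96485 = 0.1379 mol
Cathode: Sn²⁺ + 2e⁻ → Sn → n(Sn) = 0.1379/2 = 0.06895 mol → 8.19 g
Anode: 2H₂O → O₂ + 4H⁺ + 4e⁻ → n(O₂) = 0.1379/4 = 0.03448 mol → 0.772 L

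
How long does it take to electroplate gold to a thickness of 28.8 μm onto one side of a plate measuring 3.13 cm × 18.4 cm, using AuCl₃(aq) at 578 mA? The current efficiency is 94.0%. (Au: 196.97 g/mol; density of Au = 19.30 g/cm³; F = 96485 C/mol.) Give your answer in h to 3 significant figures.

Plated area = 3.13 × 18.4 = 57.59 cm²
Volume = 57.59 × 28.8×10⁻⁴ cm = 0.1659 cm³
m(Au) = 0.1659 × 19.30 = 3.202 g
n(Au) = 3.202 / 196.97 = 0.01626 mol; n(e⁻) = 3 × 0.01626 = 0.04878 mol
Q = 0.04878 × 96485 / 0.940 = 5007 C
t = 5007 / 0.578 = 8663 s = 2.41 h

2.41 h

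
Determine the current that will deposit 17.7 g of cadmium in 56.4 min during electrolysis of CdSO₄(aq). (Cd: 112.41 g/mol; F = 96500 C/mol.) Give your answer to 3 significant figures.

n(Cd) = 17.7 / 112.41 = 0.1575 mol
Cd²⁺ + 2e⁻ → Cd, so n(e⁻) = 2 × 0.1575 = 0.3150 mol
Q = 0.3150 × 96500 = 30400 C
I = Q / t = 30400 / 3384 s = 8.98 A

8.98 A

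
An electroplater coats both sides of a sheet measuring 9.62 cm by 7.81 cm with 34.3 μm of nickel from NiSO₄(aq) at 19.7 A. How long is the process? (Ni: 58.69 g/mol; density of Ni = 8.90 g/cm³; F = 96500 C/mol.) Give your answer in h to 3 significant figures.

Plated area = 2 × 9.62 × 7.81 = 150.3 cm²
Volume = 150.3 × 34.3×10⁻⁴ cm = 0.5155 cm³
m(Ni) = 0.5155 × 8.90 = 4.588 g
n(Ni) = 4.588 / 58.69 = 0.07817 mol; n(e⁻) = 2 × 0.07817 = 0.1563 mol
Q = 0.1563 × 96500 = 15080 C
t = 15080 / 19.7 = 765.5 s = 0.213 h

0.213 h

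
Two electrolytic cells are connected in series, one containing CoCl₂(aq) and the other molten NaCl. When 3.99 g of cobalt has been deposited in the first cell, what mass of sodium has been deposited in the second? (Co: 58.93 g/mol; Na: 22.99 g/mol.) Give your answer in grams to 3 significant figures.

n(Co) = 3.99 / 58.93 = 0.06771 mol
Co²⁺ + 2e⁻ → Co, so n(e⁻) = 2 × 0.06771 = 0.1354 mol
Since the cells are in series, n(e⁻) in the Na cell is also 0.1354 mol.
Na⁺ + e⁻ → Na, so n(Na) = 0.1354 mol
m(Na) = 0.1354 × 22.99 = 3.11 g

3.11 g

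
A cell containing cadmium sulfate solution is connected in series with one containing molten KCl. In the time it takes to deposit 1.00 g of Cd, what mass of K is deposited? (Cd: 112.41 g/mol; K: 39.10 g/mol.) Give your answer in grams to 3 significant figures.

n(Cd) = 1.00 / 112.41 = 0.008896 mol
Cd²⁺ + 2e⁻ → Cd, so n(e⁻) = 2 × 0.008896 = 0.01779 mol
Same current for the same time ⇒ same n(e⁻) = 0.01779 mol in both cells.
K⁺ + e⁻ → K, so n(K) = 0.01779 mol
m(K) = 0.01779 × 39.10 = 0.696 g

0.696 g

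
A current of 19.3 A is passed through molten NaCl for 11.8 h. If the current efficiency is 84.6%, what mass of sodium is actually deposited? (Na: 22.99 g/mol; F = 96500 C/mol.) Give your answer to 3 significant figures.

165 g

Q = 19.3 × 42480 = 8.199×10^5 C
n(e⁻) = 8.199×10^5 / 96500 = 8.496 mol
Na⁺ + e⁻ → Na, so theoretical m(Na) = 8.496 × 22.99 = 195.3 g
Actual mass = 84.6% × 195.3 = 165 g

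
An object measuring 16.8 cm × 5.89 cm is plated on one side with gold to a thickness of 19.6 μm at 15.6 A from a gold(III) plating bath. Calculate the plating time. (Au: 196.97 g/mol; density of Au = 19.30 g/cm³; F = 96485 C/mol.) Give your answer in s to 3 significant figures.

353 s

Plated area = 16.8 × 5.89 = 98.95 cm²
Volume = 98.95 × 19.6×10⁻⁴ cm = 0.1939 cm³
m(Au) = 0.1939 × 19.30 = 3.742 g
n(Au) = 3.742 / 196.97 = 0.01900 mol; n(e⁻) = 3 × 0.01900 = 0.05700 mol
Q = 0.05700 × 96485 = 5500 C
t = 5500 / 15.6 = 352.6 s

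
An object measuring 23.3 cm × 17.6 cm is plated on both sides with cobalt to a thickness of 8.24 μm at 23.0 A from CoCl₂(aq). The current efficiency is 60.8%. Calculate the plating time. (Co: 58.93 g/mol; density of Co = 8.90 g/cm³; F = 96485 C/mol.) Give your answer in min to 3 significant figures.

Plated area = 2 × 23.3 × 17.6 = 820.2 cm²
Volume = 820.2 × 8.24×10⁻⁴ cm = 0.6758 cm³
m(Co) = 0.6758 × 8.90 = 6.015 g
n(Co) = 6.015 / 58.93 = 0.1021 mol; n(e⁻) = 2 × 0.1021 = 0.2042 mol
Q = 0.2042 × 96485 / 0.608 = 32400 C
t = 32400 / 23.0 = 1409 s = 23.5 min

23.5 min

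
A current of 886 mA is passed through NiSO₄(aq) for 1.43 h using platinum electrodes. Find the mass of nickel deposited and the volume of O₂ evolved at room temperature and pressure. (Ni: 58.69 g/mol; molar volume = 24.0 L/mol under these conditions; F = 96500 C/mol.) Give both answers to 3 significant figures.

1.39 g Ni; 0.284 L O₂

Q = 0.886 × 5148 = 4561 C; n(e⁻) = 4561 / 96500 = 0.04726 mol
Cathode: Ni²⁺ + 2e⁻ → Ni → n(Ni) = 0.04726/2 = 0.02363 mol → 1.39 g
Anode: 2H₂O → O₂ + 4H⁺ + 4e⁻ → n(O₂) = 0.04726/4 = 0.01182 mol → 0.284 L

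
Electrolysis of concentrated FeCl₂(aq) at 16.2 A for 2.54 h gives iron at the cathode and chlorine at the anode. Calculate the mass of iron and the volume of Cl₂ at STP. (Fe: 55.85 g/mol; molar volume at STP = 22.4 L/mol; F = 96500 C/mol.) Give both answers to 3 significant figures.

42.9 g Fe; 17.2 L Cl₂

Q = 16.2 × 9144 = 1.481×10^5 C; n(e⁻) = 1.481×10^5 / 96500 = 1.535 mol
Cathode: Fe²⁺ + 2e⁻ → Fe → n(Fe) = 1.535/2 = 0.7675 mol → 42.9 g
Anode: 2Cl⁻ → Cl₂ + 2e⁻ → n(Cl₂) = 1.535/2 = 0.7675 mol → 17.2 L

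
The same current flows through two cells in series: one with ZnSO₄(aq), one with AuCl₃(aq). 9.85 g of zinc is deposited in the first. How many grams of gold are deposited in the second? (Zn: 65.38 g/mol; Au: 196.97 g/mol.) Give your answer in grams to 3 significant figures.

19.8 g

n(Zn) = 9.85 / 65.38 = 0.1507 mol
Zn²⁺ + 2e⁻ → Zn, so n(e⁻) = 2 × 0.1507 = 0.3014 mol
In series, the same 0.3014 mol of electrons flows through the second cell.
Au³⁺ + 3e⁻ → Au, so n(Au) = 0.3014 / 3 = 0.1005 mol
m(Au) = 0.1005 × 196.97 = 19.8 g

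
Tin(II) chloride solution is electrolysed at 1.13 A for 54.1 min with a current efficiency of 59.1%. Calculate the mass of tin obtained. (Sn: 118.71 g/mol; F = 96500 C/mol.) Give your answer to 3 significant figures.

Q = 1.13 × 3246 = 3668 C
n(e⁻) = 3668 / 96500 = 0.03801 mol
Sn²⁺ + 2e⁻ → Sn, so theoretical m(Sn) = 0.01901 × 118.71 = 2.257 g
Actual mass = 59.1% × 2.257 = 1.33 g

1.33 g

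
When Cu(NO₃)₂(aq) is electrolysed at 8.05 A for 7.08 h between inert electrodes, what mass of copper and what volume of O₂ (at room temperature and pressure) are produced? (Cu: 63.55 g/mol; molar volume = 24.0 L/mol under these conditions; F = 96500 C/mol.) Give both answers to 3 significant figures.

67.6 g Cu; 12.8 L O₂

Q = 8.05 × 25488 = 2.052×10^5 C; n(e⁻) = 2.052×10^5 / 96500 = 2.126 mol
Cathode: Cu²⁺ + 2e⁻ → Cu → n(Cu) = 2.126/2 = 1.063 mol → 67.6 g
Anode: 2H₂O → O₂ + 4H⁺ + 4e⁻ → n(O₂) = 2.126/4 = 0.5315 mol → 12.8 L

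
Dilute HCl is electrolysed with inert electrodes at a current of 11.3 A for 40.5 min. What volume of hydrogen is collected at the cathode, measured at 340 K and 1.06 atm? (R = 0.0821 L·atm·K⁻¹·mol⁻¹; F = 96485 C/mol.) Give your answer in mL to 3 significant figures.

Q = It = 11.3 × 2430 = 27460 C
Moles of electrons = 27460 / 96485 = 0.2846 mol
2H⁺ + 2e⁻ → H₂, so n(H₂) = 0.2846 / 2 = 0.1423 mol
V = nRT/P = 0.1423 × 0.0821 × 340 / 1.06 = 3.747 L
= 3750 mL

3750 mL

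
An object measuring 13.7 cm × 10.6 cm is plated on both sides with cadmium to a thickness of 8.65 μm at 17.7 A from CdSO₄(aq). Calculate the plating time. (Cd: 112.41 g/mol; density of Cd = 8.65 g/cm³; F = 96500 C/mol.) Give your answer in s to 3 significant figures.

211 s

Plated area = 2 × 13.7 × 10.6 = 290.4 cm²
Volume = 290.4 × 8.65×10⁻⁴ cm = 0.2512 cm³
m(Cd) = 0.2512 × 8.65 = 2.173 g
n(Cd) = 2.173 / 112.41 = 0.01933 mol; n(e⁻) = 2 × 0.01933 = 0.03866 mol
Q = 0.03866 × 96500 = 3731 C
t = 3731 / 17.7 = 210.8 s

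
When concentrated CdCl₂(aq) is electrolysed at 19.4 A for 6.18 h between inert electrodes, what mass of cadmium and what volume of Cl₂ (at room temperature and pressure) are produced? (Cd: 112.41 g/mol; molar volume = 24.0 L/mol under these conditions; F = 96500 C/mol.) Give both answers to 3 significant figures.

Q = 19.4 × 22248 = 4.316×10^5 C; n(e⁻) = 4.316×10^5 / 96500 = 4.473 mol
Cathode: Cd²⁺ + 2e⁻ → Cd → n(Cd) = 4.473/2 = 2.237 mol → 251 g
Anode: 2Cl⁻ → Cl₂ + 2e⁻ → n(Cl₂) = 4.473/2 = 2.237 mol → 53.7 L

251 g Cd; 53.7 L Cl₂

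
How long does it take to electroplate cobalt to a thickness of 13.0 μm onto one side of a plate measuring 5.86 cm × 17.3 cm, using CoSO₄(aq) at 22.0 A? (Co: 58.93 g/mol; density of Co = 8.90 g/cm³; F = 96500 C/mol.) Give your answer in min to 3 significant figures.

2.91 min

Plated area = 5.86 × 17.3 = 101.4 cm²
Volume = 101.4 × 13.0×10⁻⁴ cm = 0.1318 cm³
m(Co) = 0.1318 × 8.90 = 1.173 g
n(Co) = 1.173 / 58.93 = 0.01990 mol; n(e⁻) = 2 × 0.01990 = 0.03980 mol
Q = 0.03980 × 96500 = 3841 C
t = 3841 / 22.0 = 174.6 s = 2.91 min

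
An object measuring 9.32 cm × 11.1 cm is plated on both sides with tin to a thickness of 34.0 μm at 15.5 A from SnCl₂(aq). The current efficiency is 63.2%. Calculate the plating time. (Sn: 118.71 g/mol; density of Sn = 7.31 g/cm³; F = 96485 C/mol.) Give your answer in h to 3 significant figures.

0.237 h

Plated area = 2 × 9.32 × 11.1 = 206.9 cm²
Volume = 206.9 × 34.0×10⁻⁴ cm = 0.7035 cm³
m(Sn) = 0.7035 × 7.31 = 5.143 g
n(Sn) = 5.143 / 118.71 = 0.04332 mol; n(e⁻) = 2 × 0.04332 = 0.08664 mol
Q = 0.08664 × 96485 / 0.632 = 13230 C
t = 13230 / 15.5 = 853.5 s = 0.237 h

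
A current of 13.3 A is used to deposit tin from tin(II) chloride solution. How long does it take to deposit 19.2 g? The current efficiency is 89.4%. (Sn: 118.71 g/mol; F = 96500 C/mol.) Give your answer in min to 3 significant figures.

43.8 min

n(Sn) = 19.2 / 118.71 = 0.1617 mol
Sn²⁺ + 2e⁻ → Sn, so n(e⁻) = 2 × 0.1617 = 0.3234 mol
Q = 0.3234 × 96500 / 0.894 = 34910 C
t = Q / I = 34910 / 13.3 = 2625 s = 43.8 min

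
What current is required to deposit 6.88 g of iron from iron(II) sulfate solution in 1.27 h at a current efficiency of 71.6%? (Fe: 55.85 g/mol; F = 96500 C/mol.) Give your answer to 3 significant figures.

7.26 A

n(Fe) = 6.88 / 55.85 = 0.1232 mol
Fe²⁺ + 2e⁻ → Fe, so n(e⁻) = 2 × 0.1232 = 0.2464 mol
Q = 0.2464 × 96500 / 0.716 = 33210 C
I = Q / t = 33210 / 4572 s = 7.26 A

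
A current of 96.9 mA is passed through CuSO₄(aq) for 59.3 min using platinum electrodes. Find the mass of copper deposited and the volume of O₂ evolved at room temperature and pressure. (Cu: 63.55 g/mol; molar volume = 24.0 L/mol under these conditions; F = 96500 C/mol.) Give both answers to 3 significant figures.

Q = 0.0969 × 3558 = 344.8 C; n(e⁻) = 344.8 / 96500 = 0.003573 mol
Cathode: Cu²⁺ + 2e⁻ → Cu → n(Cu) = 0.003573/2 = 0.001787 mol → 0.114 g
Anode: 2H₂O → O₂ + 4H⁺ + 4e⁻ → n(O₂) = 0.003573/4 = 8.933×10^-4 mol → 0.0214 L

0.114 g Cu; 0.0214 L O₂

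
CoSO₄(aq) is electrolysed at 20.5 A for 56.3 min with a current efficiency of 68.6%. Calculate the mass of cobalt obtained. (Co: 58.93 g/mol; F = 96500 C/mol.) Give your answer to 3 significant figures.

14.5 g

Q = 20.5 × 3378 = 69250 C
n(e⁻) = 69250 / 96500 = 0.7176 mol
Co²⁺ + 2e⁻ → Co, so theoretical m(Co) = 0.3588 × 58.93 = 21.14 g
Actual mass = 68.6% × 21.14 = 14.5 g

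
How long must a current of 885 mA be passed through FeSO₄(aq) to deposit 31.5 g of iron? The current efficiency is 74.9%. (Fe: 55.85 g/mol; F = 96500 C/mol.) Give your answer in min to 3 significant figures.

n(Fe) = 31.5 / 55.85 = 0.5640 mol
Fe²⁺ + 2e⁻ → Fe, so n(e⁻) = 2 × 0.5640 = 1.128 mol
Q = 1.128 × 96500 / 0.749 = 1.453×10^5 C
t = Q / I = 1.453×10^5 / 0.885 = 1.642×10^5 s = 2740 min

2740 min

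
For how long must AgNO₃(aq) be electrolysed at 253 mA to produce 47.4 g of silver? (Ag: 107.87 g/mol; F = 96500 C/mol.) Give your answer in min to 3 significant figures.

2790 min

n(Ag) = 47.4 / 107.87 = 0.4394 mol
Ag⁺ + e⁻ → Ag, so n(e⁻) = 0.4394 mol
Q = 0.4394 × 96500 = 42400 C
t = Q / I = 42400 / 0.253 = 1.676×10^5 s = 2790 min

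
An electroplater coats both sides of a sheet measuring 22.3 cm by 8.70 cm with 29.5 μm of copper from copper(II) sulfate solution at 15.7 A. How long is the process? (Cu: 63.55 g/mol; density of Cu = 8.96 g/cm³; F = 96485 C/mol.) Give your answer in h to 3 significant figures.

0.551 h

Plated area = 2 × 22.3 × 8.70 = 388.0 cm²
Volume = 388.0 × 29.5×10⁻⁴ cm = 1.145 cm³
m(Cu) = 1.145 × 8.96 = 10.26 g
n(Cu) = 10.26 / 63.55 = 0.1614 mol; n(e⁻) = 2 × 0.1614 = 0.3228 mol
Q = 0.3228 × 96485 = 31150 C
t = 31150 / 15.7 = 1984 s = 0.551 h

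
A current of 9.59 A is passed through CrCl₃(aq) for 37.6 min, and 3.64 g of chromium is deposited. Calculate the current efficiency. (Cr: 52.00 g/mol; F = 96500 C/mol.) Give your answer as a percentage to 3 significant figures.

Q = 9.59 × 2256 = 21640 C
n(e⁻) = 21640 / 96500 = 0.2242 mol
Cr³⁺ + 3e⁻ → Cr, so theoretical n(Cr) = 0.07473 mol → 3.886 g
Efficiency = 3.64 / 3.886 = 0.9367 = 93.7%

93.7%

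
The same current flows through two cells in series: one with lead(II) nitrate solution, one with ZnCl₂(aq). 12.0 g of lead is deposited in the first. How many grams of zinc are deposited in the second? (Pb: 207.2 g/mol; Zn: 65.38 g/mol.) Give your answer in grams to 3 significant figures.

3.79 g

n(Pb) = 12.0 / 207.2 = 0.05792 mol
Pb²⁺ + 2e⁻ → Pb, so n(e⁻) = 2 × 0.05792 = 0.1158 mol
Since the cells are in series, n(e⁻) in the Zn cell is also 0.1158 mol.
Zn²⁺ + 2e⁻ → Zn, so n(Zn) = 0.1158 / 2 = 0.05790 mol
m(Zn) = 0.05790 × 65.38 = 3.79 g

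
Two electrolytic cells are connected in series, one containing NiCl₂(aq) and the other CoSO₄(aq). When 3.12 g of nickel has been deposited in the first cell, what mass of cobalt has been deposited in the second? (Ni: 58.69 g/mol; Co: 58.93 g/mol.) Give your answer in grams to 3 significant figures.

n(Ni) = 3.12 / 58.69 = 0.05316 mol
Ni²⁺ + 2e⁻ → Ni, so n(e⁻) = 2 × 0.05316 = 0.1063 mol
The cells are in series, so the same charge (and hence the same n(e⁻) = 0.1063 mol) passes through both.
Co²⁺ + 2e⁻ → Co, so n(Co) = 0.1063 / 2 = 0.05315 mol
m(Co) = 0.05315 × 58.93 = 3.13 g

3.13 g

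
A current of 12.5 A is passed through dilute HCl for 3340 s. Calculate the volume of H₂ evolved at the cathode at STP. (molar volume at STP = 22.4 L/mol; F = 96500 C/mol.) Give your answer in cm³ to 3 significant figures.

4850 cm³

Charge passed = 12.5 × 3340 = 41750 C
n(e⁻) = 41750 / 96500 = 0.4326 mol
2H⁺ + 2e⁻ → H₂, so n(H₂) = 0.4326 / 2 = 0.2163 mol
V = 0.2163 × 22.4 = 4.845 L
= 4850 cm³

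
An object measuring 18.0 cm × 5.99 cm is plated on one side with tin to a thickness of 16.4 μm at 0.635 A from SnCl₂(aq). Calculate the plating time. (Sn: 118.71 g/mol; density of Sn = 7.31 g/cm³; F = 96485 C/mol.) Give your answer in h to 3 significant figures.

Plated area = 18.0 × 5.99 = 107.8 cm²
Volume = 107.8 × 16.4×10⁻⁴ cm = 0.1768 cm³
m(Sn) = 0.1768 × 7.31 = 1.292 g
n(Sn) = 1.292 / 118.71 = 0.01088 mol; n(e⁻) = 2 × 0.01088 = 0.02176 mol
Q = 0.02176 × 96485 = 2100 C
t = 2100 / 0.635 = 3307 s = 0.919 h

0.919 h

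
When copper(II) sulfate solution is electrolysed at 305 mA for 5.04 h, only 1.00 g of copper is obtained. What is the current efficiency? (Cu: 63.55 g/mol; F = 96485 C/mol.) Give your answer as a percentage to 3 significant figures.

54.9%

Q = 0.305 × 18144 = 5534 C
n(e⁻) = 5534 / 96485 = 0.05736 mol
Cu²⁺ + 2e⁻ → Cu, so theoretical n(Cu) = 0.02868 mol → 1.823 g
Efficiency = 1.00 / 1.823 = 0.5485 = 54.9%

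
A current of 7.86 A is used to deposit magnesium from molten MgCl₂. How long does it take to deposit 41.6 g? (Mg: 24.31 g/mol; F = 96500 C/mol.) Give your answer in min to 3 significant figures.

700 min

n(Mg) = 41.6 / 24.31 = 1.711 mol
Mg²⁺ + 2e⁻ → Mg, so n(e⁻) = 2 × 1.711 = 3.422 mol
Q = 3.422 × 96500 = 3.302×10^5 C
t = Q / I = 3.302×10^5 / 7.86 = 42010 s = 700 min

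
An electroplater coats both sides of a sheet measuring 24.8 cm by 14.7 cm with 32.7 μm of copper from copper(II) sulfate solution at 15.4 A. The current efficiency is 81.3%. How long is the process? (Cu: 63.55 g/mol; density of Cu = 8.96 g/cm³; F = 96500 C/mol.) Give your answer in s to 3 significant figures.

Plated area = 2 × 24.8 × 14.7 = 729.1 cm²
Volume = 729.1 × 32.7×10⁻⁴ cm = 2.384 cm³
m(Cu) = 2.384 × 8.96 = 21.36 g
n(Cu) = 21.36 / 63.55 = 0.3361 mol; n(e⁻) = 2 × 0.3361 = 0.6722 mol
Q = 0.6722 × 96500 / 0.813 = 79790 C
t = 79790 / 15.4 = 5181 s

5180 s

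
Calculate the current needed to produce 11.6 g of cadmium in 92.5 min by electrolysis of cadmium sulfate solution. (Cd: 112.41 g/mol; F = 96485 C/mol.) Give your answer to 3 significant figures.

3.59 A

n(Cd) = 11.6 / 112.41 = 0.1032 mol
Cd²⁺ + 2e⁻ → Cd, so n(e⁻) = 2 × 0.1032 = 0.2064 mol
Q = 0.2064 × 96485 = 19910 C
I = Q / t = 19910 / 5550 s = 3.59 A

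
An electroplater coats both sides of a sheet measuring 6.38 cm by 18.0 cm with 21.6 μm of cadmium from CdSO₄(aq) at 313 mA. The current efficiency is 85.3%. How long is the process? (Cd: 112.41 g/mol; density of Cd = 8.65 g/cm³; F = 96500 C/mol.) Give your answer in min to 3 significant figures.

460 min

Plated area = 2 × 6.38 × 18.0 = 229.7 cm²
Volume = 229.7 × 21.6×10⁻⁴ cm = 0.4962 cm³
m(Cd) = 0.4962 × 8.65 = 4.292 g
n(Cd) = 4.292 / 112.41 = 0.03818 mol; n(e⁻) = 2 × 0.03818 = 0.07636 mol
Q = 0.07636 × 96500 / 0.853 = 8639 C
t = 8639 / 0.313 = 27600 s = 460 min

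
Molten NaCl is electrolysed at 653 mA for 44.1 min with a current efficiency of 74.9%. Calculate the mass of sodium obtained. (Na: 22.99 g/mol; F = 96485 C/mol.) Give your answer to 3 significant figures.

0.308 g

Q = 0.653 × 2646 = 1728 C
n(e⁻) = 1728 / 96485 = 0.01791 mol
Na⁺ + e⁻ → Na, so theoretical m(Na) = 0.01791 × 22.99 = 0.4118 g
Actual mass = 74.9% × 0.4118 = 0.308 g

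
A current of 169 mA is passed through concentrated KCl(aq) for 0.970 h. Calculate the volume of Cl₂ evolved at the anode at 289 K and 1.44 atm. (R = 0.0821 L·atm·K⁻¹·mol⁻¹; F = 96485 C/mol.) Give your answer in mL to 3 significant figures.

50.4 mL

Q = 0.169 A × 3492 s = 590.1 C
Moles of electrons = 590.1 / 96485 = 0.006116 mol
2Cl⁻ → Cl₂ + 2e⁻, so n(Cl₂) = 0.006116 / 2 = 0.003058 mol
V = nRT/P = 0.003058 × 0.0821 × 289 / 1.44 = 0.05039 L
= 50.4 mL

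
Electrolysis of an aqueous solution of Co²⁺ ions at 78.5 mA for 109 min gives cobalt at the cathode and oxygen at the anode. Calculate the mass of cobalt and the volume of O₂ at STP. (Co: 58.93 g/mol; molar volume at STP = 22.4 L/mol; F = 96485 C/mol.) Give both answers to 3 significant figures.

0.157 g Co; 0.0298 L O₂

Q = 0.0785 × 6540 = 513.4 C; n(e⁻) = 513.4 / 96485 = 0.005321 mol
Cathode: Co²⁺ + 2e⁻ → Co → n(Co) = 0.005321/2 = 0.002661 mol → 0.157 g
Anode: 2H₂O → O₂ + 4H⁺ + 4e⁻ → n(O₂) = 0.005321/4 = 0.001330 mol → 0.0298 L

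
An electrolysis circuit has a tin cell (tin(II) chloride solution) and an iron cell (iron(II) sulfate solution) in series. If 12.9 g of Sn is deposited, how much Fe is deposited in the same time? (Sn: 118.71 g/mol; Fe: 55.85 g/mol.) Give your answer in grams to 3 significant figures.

n(Sn) = 12.9 / 118.71 = 0.1087 mol
Sn²⁺ + 2e⁻ → Sn, so n(e⁻) = 2 × 0.1087 = 0.2174 mol
The cells are in series, so the same charge (and hence the same n(e⁻) = 0.2174 mol) passes through both.
Fe²⁺ + 2e⁻ → Fe, so n(Fe) = 0.2174 / 2 = 0.1087 mol
m(Fe) = 0.1087 × 55.85 = 6.07 g

6.07 g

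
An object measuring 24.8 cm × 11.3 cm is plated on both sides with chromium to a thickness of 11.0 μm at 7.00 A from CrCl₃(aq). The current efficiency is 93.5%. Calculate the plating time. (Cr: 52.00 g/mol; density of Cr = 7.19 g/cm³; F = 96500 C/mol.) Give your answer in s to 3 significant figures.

Plated area = 2 × 24.8 × 11.3 = 560.5 cm²
Volume = 560.5 × 11.0×10⁻⁴ cm = 0.6166 cm³
m(Cr) = 0.6166 × 7.19 = 4.433 g
n(Cr) = 4.433 / 52.00 = 0.08525 mol; n(e⁻) = 3 × 0.08525 = 0.2558 mol
Q = 0.2558 × 96500 / 0.935 = 26400 C
t = 26400 / 7.00 = 3771 s

3770 s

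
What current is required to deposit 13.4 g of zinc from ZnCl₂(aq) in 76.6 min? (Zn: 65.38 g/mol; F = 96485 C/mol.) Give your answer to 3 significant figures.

8.61 A

n(Zn) = 13.4 / 65.38 = 0.2050 mol
Zn²⁺ + 2e⁻ → Zn, so n(e⁻) = 2 × 0.2050 = 0.4100 mol
Q = 0.4100 × 96485 = 39560 C
I = Q / t = 39560 / 4596 s = 8.61 A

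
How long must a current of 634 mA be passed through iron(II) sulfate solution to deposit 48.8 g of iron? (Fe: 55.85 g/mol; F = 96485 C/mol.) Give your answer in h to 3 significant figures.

n(Fe) = 48.8 / 55.85 = 0.8738 mol
Fe²⁺ + 2e⁻ → Fe, so n(e⁻) = 2 × 0.8738 = 1.748 mol
Q = 1.748 × 96485 = 1.687×10^5 C
t = Q / I = 1.687×10^5 / 0.634 = 2.661×10^5 s = 73.9 h

73.9 h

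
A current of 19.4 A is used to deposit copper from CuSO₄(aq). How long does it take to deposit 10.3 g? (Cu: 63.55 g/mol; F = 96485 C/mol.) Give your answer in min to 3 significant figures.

26.9 min

n(Cu) = 10.3 / 63.55 = 0.1621 mol
Cu²⁺ + 2e⁻ → Cu, so n(e⁻) = 2 × 0.1621 = 0.3242 mol
Q = 0.3242 × 96485 = 31280 C
t = Q / I = 31280 / 19.4 = 1612 s = 26.9 min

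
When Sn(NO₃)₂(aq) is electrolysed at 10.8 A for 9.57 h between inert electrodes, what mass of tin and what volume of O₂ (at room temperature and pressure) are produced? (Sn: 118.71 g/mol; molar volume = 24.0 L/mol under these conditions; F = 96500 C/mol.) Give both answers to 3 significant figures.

Q = 10.8 × 34452 = 3.721×10^5 C; n(e⁻) = 3.721×10^5 / 96500 = 3.856 mol
Cathode: Sn²⁺ + 2e⁻ → Sn → n(Sn) = 3.856/2 = 1.928 mol → 229 g
Anode: 2H₂O → O₂ + 4H⁺ + 4e⁻ → n(O₂) = 3.856/4 = 0.9640 mol → 23.1 L

229 g Sn; 23.1 L O₂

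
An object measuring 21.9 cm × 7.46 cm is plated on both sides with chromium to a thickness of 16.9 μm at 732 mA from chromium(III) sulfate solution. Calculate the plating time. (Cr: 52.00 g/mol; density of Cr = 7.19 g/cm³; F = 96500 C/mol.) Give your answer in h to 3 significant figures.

Plated area = 2 × 21.9 × 7.46 = 326.7 cm²
Volume = 326.7 × 16.9×10⁻⁴ cm = 0.5521 cm³
m(Cr) = 0.5521 × 7.19 = 3.970 g
n(Cr) = 3.970 / 52.00 = 0.07635 mol; n(e⁻) = 3 × 0.07635 = 0.2291 mol
Q = 0.2291 × 96500 = 22110 C
t = 22110 / 0.732 = 30200 s = 8.39 h

8.39 h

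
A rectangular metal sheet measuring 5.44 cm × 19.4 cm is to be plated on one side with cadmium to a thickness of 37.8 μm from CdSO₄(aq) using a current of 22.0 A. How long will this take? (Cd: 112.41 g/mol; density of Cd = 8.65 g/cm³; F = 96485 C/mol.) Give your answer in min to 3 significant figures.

Plated area = 5.44 × 19.4 = 105.5 cm²
Volume = 105.5 × 37.8×10⁻⁴ cm = 0.3988 cm³
m(Cd) = 0.3988 × 8.65 = 3.450 g
n(Cd) = 3.450 / 112.41 = 0.03069 mol; n(e⁻) = 2 × 0.03069 = 0.06138 mol
Q = 0.06138 × 96485 = 5922 C
t = 5922 / 22.0 = 269.2 s = 4.49 min

4.49 min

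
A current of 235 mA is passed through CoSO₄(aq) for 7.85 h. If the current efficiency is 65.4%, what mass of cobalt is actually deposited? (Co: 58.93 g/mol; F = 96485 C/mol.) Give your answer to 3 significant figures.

1.33 g

Q = 0.235 × 28260 = 6641 C
n(e⁻) = 6641 / 96485 = 0.06883 mol
Co²⁺ + 2e⁻ → Co, so theoretical m(Co) = 0.03442 × 58.93 = 2.028 g
Actual mass = 65.4% × 2.028 = 1.33 g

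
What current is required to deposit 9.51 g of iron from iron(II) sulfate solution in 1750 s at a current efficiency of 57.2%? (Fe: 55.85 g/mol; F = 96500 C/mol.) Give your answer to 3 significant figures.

n(Fe) = 9.51 / 55.85 = 0.1703 mol
Fe²⁺ + 2e⁻ → Fe, so n(e⁻) = 2 × 0.1703 = 0.3406 mol
Q = 0.3406 × 96500 / 0.572 = 57460 C
I = Q / t = 57460 / 1750 s = 32.8 A

32.8 A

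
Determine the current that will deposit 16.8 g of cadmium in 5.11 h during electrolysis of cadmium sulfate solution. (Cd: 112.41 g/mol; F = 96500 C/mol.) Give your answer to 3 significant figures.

1.57 A

n(Cd) = 16.8 / 112.41 = 0.1495 mol
Cd²⁺ + 2e⁻ → Cd, so n(e⁻) = 2 × 0.1495 = 0.2990 mol
Q = 0.2990 × 96500 = 28850 C
I = Q / t = 28850 / 18396 s = 1.57 A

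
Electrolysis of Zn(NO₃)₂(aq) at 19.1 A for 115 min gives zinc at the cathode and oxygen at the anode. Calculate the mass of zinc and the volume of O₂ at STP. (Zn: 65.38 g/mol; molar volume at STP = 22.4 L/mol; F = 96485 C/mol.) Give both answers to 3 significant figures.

Q = 19.1 × 6900 = 1.318×10^5 C; n(e⁻) = 1.318×10^5 / 96485 = 1.366 mol
Cathode: Zn²⁺ + 2e⁻ → Zn → n(Zn) = 1.366/2 = 0.6830 mol → 44.7 g
Anode: 2H₂O → O₂ + 4H⁺ + 4e⁻ → n(O₂) = 1.366/4 = 0.3415 mol → 7.65 L

44.7 g Zn; 7.65 L O₂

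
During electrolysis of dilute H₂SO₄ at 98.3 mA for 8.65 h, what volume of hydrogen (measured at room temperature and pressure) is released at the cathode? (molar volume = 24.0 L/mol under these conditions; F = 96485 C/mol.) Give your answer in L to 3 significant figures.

0.381 L

Q = 0.0983 A × 31140 s = 3061 C
n(e⁻) = Q/F = 3061/96485 = 0.03173 mol
2H⁺ + 2e⁻ → H₂, so n(H₂) = 0.03173 / 2 = 0.01587 mol
V = 0.01587 × 24.0 = 0.3809 L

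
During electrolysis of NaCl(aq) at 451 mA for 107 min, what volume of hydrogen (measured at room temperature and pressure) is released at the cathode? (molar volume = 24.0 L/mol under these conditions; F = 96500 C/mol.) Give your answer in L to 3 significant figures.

0.360 L

Charge passed = 0.451 × 6420 = 2895 C
n(e⁻) = 2895 / 96500 = 0.03000 mol
2H⁺ + 2e⁻ → H₂, so n(H₂) = 0.03000 / 2 = 0.01500 mol
V = 0.01500 × 24.0 = 0.3600 L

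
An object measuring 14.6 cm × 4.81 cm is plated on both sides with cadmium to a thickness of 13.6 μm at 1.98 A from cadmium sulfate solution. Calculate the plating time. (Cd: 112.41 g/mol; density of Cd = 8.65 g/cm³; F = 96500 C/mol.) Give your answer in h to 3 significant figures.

0.398 h

Plated area = 2 × 14.6 × 4.81 = 140.5 cm²
Volume = 140.5 × 13.6×10⁻⁴ cm = 0.1911 cm³
m(Cd) = 0.1911 × 8.65 = 1.653 g
n(Cd) = 1.653 / 112.41 = 0.01471 mol; n(e⁻) = 2 × 0.01471 = 0.02942 mol
Q = 0.02942 × 96500 = 2839 C
t = 2839 / 1.98 = 1434 s = 0.398 h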